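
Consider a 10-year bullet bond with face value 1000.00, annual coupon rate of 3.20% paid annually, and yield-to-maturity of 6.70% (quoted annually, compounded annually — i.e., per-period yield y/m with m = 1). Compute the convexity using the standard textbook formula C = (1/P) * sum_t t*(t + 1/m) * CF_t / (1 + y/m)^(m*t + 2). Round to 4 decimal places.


Answer: Convexity = 77.3498

Derivation:
Coupon per period c = face * coupon_rate / m = 32.000000
Periods per year m = 1; per-period yield y/m = 0.067000
Number of cashflows N = 10
Cashflows (t years, CF_t, discount factor 1/(1+y/m)^(m*t), PV):
  t = 1.0000: CF_t = 32.000000, DF = 0.937207, PV = 29.990628
  t = 2.0000: CF_t = 32.000000, DF = 0.878357, PV = 28.107430
  t = 3.0000: CF_t = 32.000000, DF = 0.823203, PV = 26.342484
  t = 4.0000: CF_t = 32.000000, DF = 0.771511, PV = 24.688363
  t = 5.0000: CF_t = 32.000000, DF = 0.723066, PV = 23.138110
  t = 6.0000: CF_t = 32.000000, DF = 0.677663, PV = 21.685201
  t = 7.0000: CF_t = 32.000000, DF = 0.635110, PV = 20.323525
  t = 8.0000: CF_t = 32.000000, DF = 0.595230, PV = 19.047353
  t = 9.0000: CF_t = 32.000000, DF = 0.557854, PV = 17.851315
  t = 10.0000: CF_t = 1032.000000, DF = 0.522824, PV = 539.554729
Price P = sum_t PV_t = 750.729138
Convexity numerator sum_t t*(t + 1/m) * CF_t / (1+y/m)^(m*t + 2):
  t = 1.0000: term = 52.684967
  t = 2.0000: term = 148.130180
  t = 3.0000: term = 277.657320
  t = 4.0000: term = 433.704030
  t = 5.0000: term = 609.705759
  t = 6.0000: term = 799.988812
  t = 7.0000: term = 999.673617
  t = 8.0000: term = 1204.587301
  t = 9.0000: term = 1411.184748
  t = 10.0000: term = 52131.395343
Convexity = (1/P) * sum = 58068.712077 / 750.729138 = 77.349751


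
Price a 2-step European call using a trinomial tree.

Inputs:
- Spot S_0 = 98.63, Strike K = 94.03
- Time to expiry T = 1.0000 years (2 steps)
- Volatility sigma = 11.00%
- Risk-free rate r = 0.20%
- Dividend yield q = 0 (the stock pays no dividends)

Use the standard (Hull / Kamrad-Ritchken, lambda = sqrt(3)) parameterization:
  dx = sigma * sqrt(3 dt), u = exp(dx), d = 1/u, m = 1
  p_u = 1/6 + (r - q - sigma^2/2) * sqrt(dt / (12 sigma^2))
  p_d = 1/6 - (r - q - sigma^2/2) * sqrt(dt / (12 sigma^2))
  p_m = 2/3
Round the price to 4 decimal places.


Answer: Price = V(0,0) = 7.1687

Derivation:
dt = T/N = 0.500000; dx = sigma*sqrt(3*dt) = 0.134722
u = exp(dx) = 1.144219; d = 1/u = 0.873959
p_u = 0.159151, p_m = 0.666667, p_d = 0.174182
Discount per step: exp(-r*dt) = 0.999000
Stock lattice S(k, j) with j the centered position index:
  k=0: S(0,+0) = 98.6300
  k=1: S(1,-1) = 86.1986; S(1,+0) = 98.6300; S(1,+1) = 112.8543
  k=2: S(2,-2) = 75.3340; S(2,-1) = 86.1986; S(2,+0) = 98.6300; S(2,+1) = 112.8543; S(2,+2) = 129.1300
Terminal payoffs V(N, j) = max(S_T - K, 0):
  V(2,-2) = 0.000000; V(2,-1) = 0.000000; V(2,+0) = 4.600000; V(2,+1) = 18.824278; V(2,+2) = 35.099961
Backward induction: V(k, j) = exp(-r*dt) * [p_u * V(k+1, j+1) + p_m * V(k+1, j) + p_d * V(k+1, j-1)]
  V(1,-1) = exp(-r*dt) * [p_u*4.600000 + p_m*0.000000 + p_d*0.000000] = 0.731364
  V(1,+0) = exp(-r*dt) * [p_u*18.824278 + p_m*4.600000 + p_d*0.000000] = 6.056513
  V(1,+1) = exp(-r*dt) * [p_u*35.099961 + p_m*18.824278 + p_d*4.600000] = 18.918029
  V(0,+0) = exp(-r*dt) * [p_u*18.918029 + p_m*6.056513 + p_d*0.731364] = 7.168721


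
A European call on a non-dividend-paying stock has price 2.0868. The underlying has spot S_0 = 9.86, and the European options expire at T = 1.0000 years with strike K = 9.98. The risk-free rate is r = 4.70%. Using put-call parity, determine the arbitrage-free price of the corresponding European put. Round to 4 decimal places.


Answer: Put price = 1.7486

Derivation:
Put-call parity: C - P = S_0 * exp(-qT) - K * exp(-rT).
S_0 * exp(-qT) = 9.8600 * 1.00000000 = 9.86000000
K * exp(-rT) = 9.9800 * 0.95408740 = 9.52179223
P = C - S*exp(-qT) + K*exp(-rT)
P = 2.0868 - 9.86000000 + 9.52179223 = 1.7486


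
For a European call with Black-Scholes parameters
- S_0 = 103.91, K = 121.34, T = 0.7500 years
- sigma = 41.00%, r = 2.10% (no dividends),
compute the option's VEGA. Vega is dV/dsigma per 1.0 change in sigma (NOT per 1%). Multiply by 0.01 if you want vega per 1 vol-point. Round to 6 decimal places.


d1 = -0.2148415619; d2 = -0.5699119774
phi(d1) = 0.3898407403; exp(-qT) = 1.0000000000; exp(-rT) = 0.9843733826
Vega = S * exp(-qT) * phi(d1) * sqrt(T) = 103.9100 * 1.0000000000 * 0.3898407403 * 0.8660254038 = 35.081261

Answer: Vega = 35.081261


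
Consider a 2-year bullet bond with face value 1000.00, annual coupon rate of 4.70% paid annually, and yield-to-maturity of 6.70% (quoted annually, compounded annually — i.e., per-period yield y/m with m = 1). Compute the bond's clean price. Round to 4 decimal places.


Answer: Price = 963.6887

Derivation:
Coupon per period c = face * coupon_rate / m = 47.000000
Periods per year m = 1; per-period yield y/m = 0.067000
Number of cashflows N = 2
Cashflows (t years, CF_t, discount factor 1/(1+y/m)^(m*t), PV):
  t = 1.0000: CF_t = 47.000000, DF = 0.937207, PV = 44.048735
  t = 2.0000: CF_t = 1047.000000, DF = 0.878357, PV = 919.639979
Price P = sum_t PV_t = 963.688714


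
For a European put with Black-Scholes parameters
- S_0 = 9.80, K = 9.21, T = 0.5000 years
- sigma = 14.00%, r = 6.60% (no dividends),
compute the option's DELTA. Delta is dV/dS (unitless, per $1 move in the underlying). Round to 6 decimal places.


Answer: Delta = -0.156229

Derivation:
d1 = 1.0100771408; d2 = 0.9110821914
phi(d1) = 0.2395324338; exp(-qT) = 1.0000000000; exp(-rT) = 0.9675385596
N(-d1) = 0.1562291666
Delta = -exp(-qT) * N(-d1) = -1.0000000000 * 0.1562291666 = -0.156229


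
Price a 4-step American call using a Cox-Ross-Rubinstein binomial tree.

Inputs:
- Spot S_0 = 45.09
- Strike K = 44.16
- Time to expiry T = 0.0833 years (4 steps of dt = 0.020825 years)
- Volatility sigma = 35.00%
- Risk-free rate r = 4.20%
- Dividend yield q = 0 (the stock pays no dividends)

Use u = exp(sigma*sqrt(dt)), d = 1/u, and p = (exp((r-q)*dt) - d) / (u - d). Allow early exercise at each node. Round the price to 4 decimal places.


Answer: Price = V(0,0) = 2.4157

Derivation:
dt = T/N = 0.020825
u = exp(sigma*sqrt(dt)) = 1.051805; d = 1/u = 0.950746
p = (exp((r-q)*dt) - d) / (u - d) = 0.496034
Discount per step: exp(-r*dt) = 0.999126
Stock lattice S(k, i) with i counting down-moves:
  k=0: S(0,0) = 45.0900
  k=1: S(1,0) = 47.4259; S(1,1) = 42.8691
  k=2: S(2,0) = 49.8828; S(2,1) = 45.0900; S(2,2) = 40.7577
  k=3: S(3,0) = 52.4670; S(3,1) = 47.4259; S(3,2) = 42.8691; S(3,3) = 38.7502
  k=4: S(4,0) = 55.1851; S(4,1) = 49.8828; S(4,2) = 45.0900; S(4,3) = 40.7577; S(4,4) = 36.8416
Terminal payoffs V(N, i) = max(S_T - K, 0):
  V(4,0) = 11.025082; V(4,1) = 5.722816; V(4,2) = 0.930000; V(4,3) = 0.000000; V(4,4) = 0.000000
Backward induction: V(k, i) = exp(-r*dt) * [p * V(k+1, i) + (1-p) * V(k+1, i+1)]; then take max(V_cont, immediate exercise) for American.
  V(3,0) = exp(-r*dt) * [p*11.025082 + (1-p)*5.722816] = 8.345619; exercise = 8.307012; V(3,0) = max -> 8.345619
  V(3,1) = exp(-r*dt) * [p*5.722816 + (1-p)*0.930000] = 3.304510; exercise = 3.265902; V(3,1) = max -> 3.304510
  V(3,2) = exp(-r*dt) * [p*0.930000 + (1-p)*0.000000] = 0.460909; exercise = 0.000000; V(3,2) = max -> 0.460909
  V(3,3) = exp(-r*dt) * [p*0.000000 + (1-p)*0.000000] = 0.000000; exercise = 0.000000; V(3,3) = max -> 0.000000
  V(2,0) = exp(-r*dt) * [p*8.345619 + (1-p)*3.304510] = 5.799998; exercise = 5.722816; V(2,0) = max -> 5.799998
  V(2,1) = exp(-r*dt) * [p*3.304510 + (1-p)*0.460909] = 1.869796; exercise = 0.930000; V(2,1) = max -> 1.869796
  V(2,2) = exp(-r*dt) * [p*0.460909 + (1-p)*0.000000] = 0.228427; exercise = 0.000000; V(2,2) = max -> 0.228427
  V(1,0) = exp(-r*dt) * [p*5.799998 + (1-p)*1.869796] = 3.815972; exercise = 3.265902; V(1,0) = max -> 3.815972
  V(1,1) = exp(-r*dt) * [p*1.869796 + (1-p)*0.228427] = 1.041691; exercise = 0.000000; V(1,1) = max -> 1.041691
  V(0,0) = exp(-r*dt) * [p*3.815972 + (1-p)*1.041691] = 2.415715; exercise = 0.930000; V(0,0) = max -> 2.415715


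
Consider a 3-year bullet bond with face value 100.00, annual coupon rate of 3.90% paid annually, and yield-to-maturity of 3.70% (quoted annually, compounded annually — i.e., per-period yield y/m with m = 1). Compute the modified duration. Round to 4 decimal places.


Coupon per period c = face * coupon_rate / m = 3.900000
Periods per year m = 1; per-period yield y/m = 0.037000
Number of cashflows N = 3
Cashflows (t years, CF_t, discount factor 1/(1+y/m)^(m*t), PV):
  t = 1.0000: CF_t = 3.900000, DF = 0.964320, PV = 3.760849
  t = 2.0000: CF_t = 3.900000, DF = 0.929913, PV = 3.626662
  t = 3.0000: CF_t = 103.900000, DF = 0.896734, PV = 93.170683
Price P = sum_t PV_t = 100.558194
First compute Macaulay numerator sum_t t * PV_t:
  t * PV_t at t = 1.0000: 3.760849
  t * PV_t at t = 2.0000: 7.253324
  t * PV_t at t = 3.0000: 279.512049
Macaulay duration D = 290.526221 / 100.558194 = 2.889135
Modified duration = D / (1 + y/m) = 2.889135 / (1 + 0.037000) = 2.786051

Answer: Modified duration = 2.7861


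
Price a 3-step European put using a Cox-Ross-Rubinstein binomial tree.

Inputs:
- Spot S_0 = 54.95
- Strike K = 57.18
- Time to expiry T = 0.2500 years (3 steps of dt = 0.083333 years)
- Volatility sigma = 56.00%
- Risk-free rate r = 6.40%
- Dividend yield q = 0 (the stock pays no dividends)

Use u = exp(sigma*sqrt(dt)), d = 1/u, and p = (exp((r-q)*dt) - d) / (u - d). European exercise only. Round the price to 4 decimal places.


Answer: Price = V(0,0) = 7.3276

Derivation:
dt = T/N = 0.083333
u = exp(sigma*sqrt(dt)) = 1.175458; d = 1/u = 0.850732
p = (exp((r-q)*dt) - d) / (u - d) = 0.476141
Discount per step: exp(-r*dt) = 0.994681
Stock lattice S(k, i) with i counting down-moves:
  k=0: S(0,0) = 54.9500
  k=1: S(1,0) = 64.5914; S(1,1) = 46.7477
  k=2: S(2,0) = 75.9245; S(2,1) = 54.9500; S(2,2) = 39.7698
  k=3: S(3,0) = 89.2461; S(3,1) = 64.5914; S(3,2) = 46.7477; S(3,3) = 33.8334
Terminal payoffs V(N, i) = max(K - S_T, 0):
  V(3,0) = 0.000000; V(3,1) = 0.000000; V(3,2) = 10.432274; V(3,3) = 23.346567
Backward induction: V(k, i) = exp(-r*dt) * [p * V(k+1, i) + (1-p) * V(k+1, i+1)].
  V(2,0) = exp(-r*dt) * [p*0.000000 + (1-p)*0.000000] = 0.000000
  V(2,1) = exp(-r*dt) * [p*0.000000 + (1-p)*10.432274] = 5.435969
  V(2,2) = exp(-r*dt) * [p*10.432274 + (1-p)*23.346567] = 17.106064
  V(1,0) = exp(-r*dt) * [p*0.000000 + (1-p)*5.435969] = 2.832533
  V(1,1) = exp(-r*dt) * [p*5.435969 + (1-p)*17.106064] = 11.488017
  V(0,0) = exp(-r*dt) * [p*2.832533 + (1-p)*11.488017] = 7.327599


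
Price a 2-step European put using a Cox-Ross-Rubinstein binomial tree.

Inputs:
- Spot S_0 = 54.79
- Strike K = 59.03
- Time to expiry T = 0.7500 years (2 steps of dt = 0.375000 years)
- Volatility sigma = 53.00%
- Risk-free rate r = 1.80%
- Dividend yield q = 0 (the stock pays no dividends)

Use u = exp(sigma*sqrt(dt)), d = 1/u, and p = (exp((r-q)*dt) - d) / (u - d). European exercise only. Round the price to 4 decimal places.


Answer: Price = V(0,0) = 11.8017

Derivation:
dt = T/N = 0.375000
u = exp(sigma*sqrt(dt)) = 1.383418; d = 1/u = 0.722847
p = (exp((r-q)*dt) - d) / (u - d) = 0.429818
Discount per step: exp(-r*dt) = 0.993273
Stock lattice S(k, i) with i counting down-moves:
  k=0: S(0,0) = 54.7900
  k=1: S(1,0) = 75.7975; S(1,1) = 39.6048
  k=2: S(2,0) = 104.8596; S(2,1) = 54.7900; S(2,2) = 28.6282
Terminal payoffs V(N, i) = max(K - S_T, 0):
  V(2,0) = 0.000000; V(2,1) = 4.240000; V(2,2) = 30.401781
Backward induction: V(k, i) = exp(-r*dt) * [p * V(k+1, i) + (1-p) * V(k+1, i+1)].
  V(1,0) = exp(-r*dt) * [p*0.000000 + (1-p)*4.240000] = 2.401306
  V(1,1) = exp(-r*dt) * [p*4.240000 + (1-p)*30.401781] = 19.028090
  V(0,0) = exp(-r*dt) * [p*2.401306 + (1-p)*19.028090] = 11.801660


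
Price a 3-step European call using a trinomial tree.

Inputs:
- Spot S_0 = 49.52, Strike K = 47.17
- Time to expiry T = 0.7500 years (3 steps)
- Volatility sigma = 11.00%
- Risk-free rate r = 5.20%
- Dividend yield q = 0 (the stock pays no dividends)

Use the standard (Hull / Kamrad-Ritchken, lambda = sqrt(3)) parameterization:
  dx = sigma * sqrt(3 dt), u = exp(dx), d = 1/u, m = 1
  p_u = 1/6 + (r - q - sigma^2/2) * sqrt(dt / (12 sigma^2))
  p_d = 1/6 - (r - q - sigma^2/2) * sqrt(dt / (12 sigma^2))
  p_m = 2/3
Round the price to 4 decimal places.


dt = T/N = 0.250000; dx = sigma*sqrt(3*dt) = 0.095263
u = exp(dx) = 1.099948; d = 1/u = 0.909134
p_u = 0.226960, p_m = 0.666667, p_d = 0.106373
Discount per step: exp(-r*dt) = 0.987084
Stock lattice S(k, j) with j the centered position index:
  k=0: S(0,+0) = 49.5200
  k=1: S(1,-1) = 45.0203; S(1,+0) = 49.5200; S(1,+1) = 54.4694
  k=2: S(2,-2) = 40.9295; S(2,-1) = 45.0203; S(2,+0) = 49.5200; S(2,+1) = 54.4694; S(2,+2) = 59.9135
  k=3: S(3,-3) = 37.2104; S(3,-2) = 40.9295; S(3,-1) = 45.0203; S(3,+0) = 49.5200; S(3,+1) = 54.4694; S(3,+2) = 59.9135; S(3,+3) = 65.9018
Terminal payoffs V(N, j) = max(S_T - K, 0):
  V(3,-3) = 0.000000; V(3,-2) = 0.000000; V(3,-1) = 0.000000; V(3,+0) = 2.350000; V(3,+1) = 7.299419; V(3,+2) = 12.743522; V(3,+3) = 18.731751
Backward induction: V(k, j) = exp(-r*dt) * [p_u * V(k+1, j+1) + p_m * V(k+1, j) + p_d * V(k+1, j-1)]
  V(2,-2) = exp(-r*dt) * [p_u*0.000000 + p_m*0.000000 + p_d*0.000000] = 0.000000
  V(2,-1) = exp(-r*dt) * [p_u*2.350000 + p_m*0.000000 + p_d*0.000000] = 0.526468
  V(2,+0) = exp(-r*dt) * [p_u*7.299419 + p_m*2.350000 + p_d*0.000000] = 3.181713
  V(2,+1) = exp(-r*dt) * [p_u*12.743522 + p_m*7.299419 + p_d*2.350000] = 7.905093
  V(2,+2) = exp(-r*dt) * [p_u*18.731751 + p_m*12.743522 + p_d*7.299419] = 13.348840
  V(1,-1) = exp(-r*dt) * [p_u*3.181713 + p_m*0.526468 + p_d*0.000000] = 1.059242
  V(1,+0) = exp(-r*dt) * [p_u*7.905093 + p_m*3.181713 + p_d*0.526468] = 3.919995
  V(1,+1) = exp(-r*dt) * [p_u*13.348840 + p_m*7.905093 + p_d*3.181713] = 8.526599
  V(0,+0) = exp(-r*dt) * [p_u*8.526599 + p_m*3.919995 + p_d*1.059242] = 4.601001

Answer: Price = V(0,0) = 4.6010


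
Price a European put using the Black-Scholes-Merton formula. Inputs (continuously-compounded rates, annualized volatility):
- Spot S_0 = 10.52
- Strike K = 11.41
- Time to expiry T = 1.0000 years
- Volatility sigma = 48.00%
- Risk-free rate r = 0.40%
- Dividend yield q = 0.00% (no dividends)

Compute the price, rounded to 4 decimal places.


d1 = (ln(S/K) + (r - q + 0.5*sigma^2) * T) / (sigma * sqrt(T)) = 0.07914176
d2 = d1 - sigma * sqrt(T) = -0.40085824
exp(-rT) = 0.99600799; exp(-qT) = 1.00000000
P = K * exp(-rT) * N(-d2) - S_0 * exp(-qT) * N(-d1)
N(-d1) = 0.46845994; N(-d2) = 0.65573775
P = 11.4100 * 0.99600799 * 0.65573775 - 10.5200 * 1.00000000 * 0.46845994 = 2.5239

Answer: Price = 2.5239


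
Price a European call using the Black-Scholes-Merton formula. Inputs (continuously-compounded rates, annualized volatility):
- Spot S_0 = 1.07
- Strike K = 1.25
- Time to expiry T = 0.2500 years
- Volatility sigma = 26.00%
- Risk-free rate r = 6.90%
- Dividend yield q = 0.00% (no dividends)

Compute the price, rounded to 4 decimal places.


d1 = (ln(S/K) + (r - q + 0.5*sigma^2) * T) / (sigma * sqrt(T)) = -0.99834541
d2 = d1 - sigma * sqrt(T) = -1.12834541
exp(-rT) = 0.98289793; exp(-qT) = 1.00000000
C = S_0 * exp(-qT) * N(d1) - K * exp(-rT) * N(d2)
N(d1) = 0.15905595; N(d2) = 0.12958704
C = 1.0700 * 1.00000000 * 0.15905595 - 1.2500 * 0.98289793 * 0.12958704 = 0.0110

Answer: Price = 0.0110


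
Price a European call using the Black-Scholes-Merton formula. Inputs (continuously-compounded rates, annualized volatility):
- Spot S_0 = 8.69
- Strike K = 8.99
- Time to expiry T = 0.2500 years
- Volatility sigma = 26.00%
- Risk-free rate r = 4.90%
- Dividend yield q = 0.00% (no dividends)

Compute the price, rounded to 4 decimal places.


Answer: Price = 0.3663

Derivation:
d1 = (ln(S/K) + (r - q + 0.5*sigma^2) * T) / (sigma * sqrt(T)) = -0.10184546
d2 = d1 - sigma * sqrt(T) = -0.23184546
exp(-rT) = 0.98782473; exp(-qT) = 1.00000000
C = S_0 * exp(-qT) * N(d1) - K * exp(-rT) * N(d2)
N(d1) = 0.45943967; N(d2) = 0.40832903
C = 8.6900 * 1.00000000 * 0.45943967 - 8.9900 * 0.98782473 * 0.40832903 = 0.3663


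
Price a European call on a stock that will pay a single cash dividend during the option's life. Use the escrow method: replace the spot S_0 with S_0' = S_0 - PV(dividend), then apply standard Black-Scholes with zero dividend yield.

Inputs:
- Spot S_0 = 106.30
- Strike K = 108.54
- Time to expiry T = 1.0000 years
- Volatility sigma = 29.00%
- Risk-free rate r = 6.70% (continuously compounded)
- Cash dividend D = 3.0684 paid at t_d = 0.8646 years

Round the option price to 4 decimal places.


PV(D) = D * exp(-r * t_d) = 3.0684 * 0.94371770 = 2.89570340
S_0' = S_0 - PV(D) = 106.3000 - 2.89570340 = 103.40429660
d1 = (ln(S_0'/K) + (r + sigma^2/2)*T) / (sigma*sqrt(T)) = 0.20888878
d2 = d1 - sigma*sqrt(T) = -0.08111122
exp(-rT) = 0.93519520
N(d1) = 0.58273247; N(d2) = 0.46767675
C = S_0' * N(d1) - K * exp(-rT) * N(d2) = 103.40429660 * 0.58273247 - 108.5400 * 0.93519520 * 0.46767675 = 12.7850

Answer: Price = 12.7850


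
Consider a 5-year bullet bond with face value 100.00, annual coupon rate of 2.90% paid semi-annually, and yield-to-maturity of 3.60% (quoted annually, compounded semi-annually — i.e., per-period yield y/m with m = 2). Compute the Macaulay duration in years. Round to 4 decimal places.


Coupon per period c = face * coupon_rate / m = 1.450000
Periods per year m = 2; per-period yield y/m = 0.018000
Number of cashflows N = 10
Cashflows (t years, CF_t, discount factor 1/(1+y/m)^(m*t), PV):
  t = 0.5000: CF_t = 1.450000, DF = 0.982318, PV = 1.424361
  t = 1.0000: CF_t = 1.450000, DF = 0.964949, PV = 1.399176
  t = 1.5000: CF_t = 1.450000, DF = 0.947887, PV = 1.374436
  t = 2.0000: CF_t = 1.450000, DF = 0.931127, PV = 1.350134
  t = 2.5000: CF_t = 1.450000, DF = 0.914663, PV = 1.326261
  t = 3.0000: CF_t = 1.450000, DF = 0.898490, PV = 1.302811
  t = 3.5000: CF_t = 1.450000, DF = 0.882603, PV = 1.279775
  t = 4.0000: CF_t = 1.450000, DF = 0.866997, PV = 1.257146
  t = 4.5000: CF_t = 1.450000, DF = 0.851667, PV = 1.234918
  t = 5.0000: CF_t = 101.450000, DF = 0.836608, PV = 84.873922
Price P = sum_t PV_t = 96.822941
Macaulay numerator sum_t t * PV_t:
  t * PV_t at t = 0.5000: 0.712181
  t * PV_t at t = 1.0000: 1.399176
  t * PV_t at t = 1.5000: 2.061655
  t * PV_t at t = 2.0000: 2.700268
  t * PV_t at t = 2.5000: 3.315653
  t * PV_t at t = 3.0000: 3.908432
  t * PV_t at t = 3.5000: 4.479212
  t * PV_t at t = 4.0000: 5.028585
  t * PV_t at t = 4.5000: 5.557129
  t * PV_t at t = 5.0000: 424.369610
Macaulay duration D = (sum_t t * PV_t) / P = 453.531902 / 96.822941 = 4.684137

Answer: Macaulay duration = 4.6841 years


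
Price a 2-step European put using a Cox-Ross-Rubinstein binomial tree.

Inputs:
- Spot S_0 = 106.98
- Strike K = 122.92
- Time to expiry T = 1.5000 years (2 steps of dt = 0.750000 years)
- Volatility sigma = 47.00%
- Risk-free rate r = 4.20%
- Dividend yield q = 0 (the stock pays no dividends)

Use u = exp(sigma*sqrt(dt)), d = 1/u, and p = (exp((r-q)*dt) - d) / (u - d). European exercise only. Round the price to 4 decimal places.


dt = T/N = 0.750000
u = exp(sigma*sqrt(dt)) = 1.502352; d = 1/u = 0.665623
p = (exp((r-q)*dt) - d) / (u - d) = 0.437870
Discount per step: exp(-r*dt) = 0.968991
Stock lattice S(k, i) with i counting down-moves:
  k=0: S(0,0) = 106.9800
  k=1: S(1,0) = 160.7216; S(1,1) = 71.2083
  k=2: S(2,0) = 241.4605; S(2,1) = 106.9800; S(2,2) = 47.3979
Terminal payoffs V(N, i) = max(K - S_T, 0):
  V(2,0) = 0.000000; V(2,1) = 15.940000; V(2,2) = 75.522095
Backward induction: V(k, i) = exp(-r*dt) * [p * V(k+1, i) + (1-p) * V(k+1, i+1)].
  V(1,0) = exp(-r*dt) * [p*0.000000 + (1-p)*15.940000] = 8.682503
  V(1,1) = exp(-r*dt) * [p*15.940000 + (1-p)*75.522095] = 47.900027
  V(0,0) = exp(-r*dt) * [p*8.682503 + (1-p)*47.900027] = 29.775016

Answer: Price = V(0,0) = 29.7750


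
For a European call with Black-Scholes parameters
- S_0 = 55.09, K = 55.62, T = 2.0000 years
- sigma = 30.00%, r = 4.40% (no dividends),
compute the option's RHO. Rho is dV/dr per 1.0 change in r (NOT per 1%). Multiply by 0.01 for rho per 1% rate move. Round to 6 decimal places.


Answer: Rho = 49.826031

Derivation:
d1 = 0.3969823869; d2 = -0.0272816818
phi(d1) = 0.3687132487; exp(-qT) = 1.0000000000; exp(-rT) = 0.9157608767
N(d2) = 0.4891175336
Rho = K*T*exp(-rT)*N(d2) = 55.6200 * 2.0000 * 0.9157608767 * 0.4891175336 = 49.826031


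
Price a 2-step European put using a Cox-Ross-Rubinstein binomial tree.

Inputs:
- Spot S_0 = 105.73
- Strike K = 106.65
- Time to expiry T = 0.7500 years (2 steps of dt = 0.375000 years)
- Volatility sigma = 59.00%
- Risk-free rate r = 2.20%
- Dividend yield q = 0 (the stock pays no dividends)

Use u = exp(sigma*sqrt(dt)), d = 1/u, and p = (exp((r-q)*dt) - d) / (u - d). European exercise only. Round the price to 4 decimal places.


Answer: Price = V(0,0) = 18.6289

Derivation:
dt = T/N = 0.375000
u = exp(sigma*sqrt(dt)) = 1.435194; d = 1/u = 0.696770
p = (exp((r-q)*dt) - d) / (u - d) = 0.421864
Discount per step: exp(-r*dt) = 0.991784
Stock lattice S(k, i) with i counting down-moves:
  k=0: S(0,0) = 105.7300
  k=1: S(1,0) = 151.7430; S(1,1) = 73.6695
  k=2: S(2,0) = 217.7806; S(2,1) = 105.7300; S(2,2) = 51.3307
Terminal payoffs V(N, i) = max(K - S_T, 0):
  V(2,0) = 0.000000; V(2,1) = 0.920000; V(2,2) = 55.319290
Backward induction: V(k, i) = exp(-r*dt) * [p * V(k+1, i) + (1-p) * V(k+1, i+1)].
  V(1,0) = exp(-r*dt) * [p*0.000000 + (1-p)*0.920000] = 0.527515
  V(1,1) = exp(-r*dt) * [p*0.920000 + (1-p)*55.319290] = 32.104252
  V(0,0) = exp(-r*dt) * [p*0.527515 + (1-p)*32.104252] = 18.628851


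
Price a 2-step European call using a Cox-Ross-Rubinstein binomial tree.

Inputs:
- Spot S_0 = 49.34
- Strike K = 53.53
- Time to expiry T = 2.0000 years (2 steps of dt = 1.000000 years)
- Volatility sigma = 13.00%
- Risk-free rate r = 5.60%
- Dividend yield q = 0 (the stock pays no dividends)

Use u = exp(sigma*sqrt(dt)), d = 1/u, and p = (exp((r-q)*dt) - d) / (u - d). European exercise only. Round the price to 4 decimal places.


dt = T/N = 1.000000
u = exp(sigma*sqrt(dt)) = 1.138828; d = 1/u = 0.878095
p = (exp((r-q)*dt) - d) / (u - d) = 0.688452
Discount per step: exp(-r*dt) = 0.945539
Stock lattice S(k, i) with i counting down-moves:
  k=0: S(0,0) = 49.3400
  k=1: S(1,0) = 56.1898; S(1,1) = 43.3252
  k=2: S(2,0) = 63.9905; S(2,1) = 49.3400; S(2,2) = 38.0437
Terminal payoffs V(N, i) = max(S_T - K, 0):
  V(2,0) = 10.460530; V(2,1) = 0.000000; V(2,2) = 0.000000
Backward induction: V(k, i) = exp(-r*dt) * [p * V(k+1, i) + (1-p) * V(k+1, i+1)].
  V(1,0) = exp(-r*dt) * [p*10.460530 + (1-p)*0.000000] = 6.809374
  V(1,1) = exp(-r*dt) * [p*0.000000 + (1-p)*0.000000] = 0.000000
  V(0,0) = exp(-r*dt) * [p*6.809374 + (1-p)*0.000000] = 4.432622

Answer: Price = V(0,0) = 4.4326


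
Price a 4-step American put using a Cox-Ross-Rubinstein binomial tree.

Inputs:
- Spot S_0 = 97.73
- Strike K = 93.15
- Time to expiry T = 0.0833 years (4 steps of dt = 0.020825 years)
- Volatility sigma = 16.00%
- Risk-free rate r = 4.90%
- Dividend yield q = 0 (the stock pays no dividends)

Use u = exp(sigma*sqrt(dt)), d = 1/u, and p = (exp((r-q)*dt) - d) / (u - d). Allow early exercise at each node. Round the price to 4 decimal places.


Answer: Price = V(0,0) = 0.2211

Derivation:
dt = T/N = 0.020825
u = exp(sigma*sqrt(dt)) = 1.023358; d = 1/u = 0.977175
p = (exp((r-q)*dt) - d) / (u - d) = 0.516334
Discount per step: exp(-r*dt) = 0.998980
Stock lattice S(k, i) with i counting down-moves:
  k=0: S(0,0) = 97.7300
  k=1: S(1,0) = 100.0128; S(1,1) = 95.4993
  k=2: S(2,0) = 102.3489; S(2,1) = 97.7300; S(2,2) = 93.3196
  k=3: S(3,0) = 104.7395; S(3,1) = 100.0128; S(3,2) = 95.4993; S(3,3) = 91.1896
  k=4: S(4,0) = 107.1861; S(4,1) = 102.3489; S(4,2) = 97.7300; S(4,3) = 93.3196; S(4,4) = 89.1082
Terminal payoffs V(N, i) = max(K - S_T, 0):
  V(4,0) = 0.000000; V(4,1) = 0.000000; V(4,2) = 0.000000; V(4,3) = 0.000000; V(4,4) = 4.041831
Backward induction: V(k, i) = exp(-r*dt) * [p * V(k+1, i) + (1-p) * V(k+1, i+1)]; then take max(V_cont, immediate exercise) for American.
  V(3,0) = exp(-r*dt) * [p*0.000000 + (1-p)*0.000000] = 0.000000; exercise = 0.000000; V(3,0) = max -> 0.000000
  V(3,1) = exp(-r*dt) * [p*0.000000 + (1-p)*0.000000] = 0.000000; exercise = 0.000000; V(3,1) = max -> 0.000000
  V(3,2) = exp(-r*dt) * [p*0.000000 + (1-p)*0.000000] = 0.000000; exercise = 0.000000; V(3,2) = max -> 0.000000
  V(3,3) = exp(-r*dt) * [p*0.000000 + (1-p)*4.041831] = 1.952901; exercise = 1.960442; V(3,3) = max -> 1.960442
  V(2,0) = exp(-r*dt) * [p*0.000000 + (1-p)*0.000000] = 0.000000; exercise = 0.000000; V(2,0) = max -> 0.000000
  V(2,1) = exp(-r*dt) * [p*0.000000 + (1-p)*0.000000] = 0.000000; exercise = 0.000000; V(2,1) = max -> 0.000000
  V(2,2) = exp(-r*dt) * [p*0.000000 + (1-p)*1.960442] = 0.947231; exercise = 0.000000; V(2,2) = max -> 0.947231
  V(1,0) = exp(-r*dt) * [p*0.000000 + (1-p)*0.000000] = 0.000000; exercise = 0.000000; V(1,0) = max -> 0.000000
  V(1,1) = exp(-r*dt) * [p*0.000000 + (1-p)*0.947231] = 0.457676; exercise = 0.000000; V(1,1) = max -> 0.457676
  V(0,0) = exp(-r*dt) * [p*0.000000 + (1-p)*0.457676] = 0.221136; exercise = 0.000000; V(0,0) = max -> 0.221136


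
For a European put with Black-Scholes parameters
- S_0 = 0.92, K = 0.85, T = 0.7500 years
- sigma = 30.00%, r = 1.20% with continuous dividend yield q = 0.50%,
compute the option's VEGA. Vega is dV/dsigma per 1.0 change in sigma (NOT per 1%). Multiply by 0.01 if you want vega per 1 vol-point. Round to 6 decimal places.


d1 = 0.4547107588; d2 = 0.1949031377
phi(d1) = 0.3597595202; exp(-qT) = 0.9962570225; exp(-rT) = 0.9910403788
Vega = S * exp(-qT) * phi(d1) * sqrt(T) = 0.9200 * 0.9962570225 * 0.3597595202 * 0.8660254038 = 0.285563

Answer: Vega = 0.285563


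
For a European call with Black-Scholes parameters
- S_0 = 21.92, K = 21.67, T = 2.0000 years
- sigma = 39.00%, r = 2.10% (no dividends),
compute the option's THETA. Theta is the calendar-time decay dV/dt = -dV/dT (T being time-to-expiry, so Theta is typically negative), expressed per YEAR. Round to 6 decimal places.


Answer: Theta = -1.312087

Derivation:
d1 = 0.3727189697; d2 = -0.1788243196
phi(d1) = 0.3721723415; exp(-qT) = 1.0000000000; exp(-rT) = 0.9588697806
Theta = -S*exp(-qT)*phi(d1)*sigma/(2*sqrt(T)) - r*K*exp(-rT)*N(d2) + q*S*exp(-qT)*N(d1)
N(d1) = 0.6453211918; N(d2) = 0.4290378244; sqrt(T) = 1.4142135624
Term 1 = -21.9200 * 1.0000000000 * 0.3721723415 * 0.3900 / (2 * 1.4142135624) = -1.1248749827
Term 2 = -0.0210 * 21.6700 * 0.9588697806 * 0.4290378244 = -0.1872118865
Term 3 = 0 (no dividend yield, q = 0)
Theta = -1.1248749827 + (-0.1872118865) + (0.0000000000) = -1.312087


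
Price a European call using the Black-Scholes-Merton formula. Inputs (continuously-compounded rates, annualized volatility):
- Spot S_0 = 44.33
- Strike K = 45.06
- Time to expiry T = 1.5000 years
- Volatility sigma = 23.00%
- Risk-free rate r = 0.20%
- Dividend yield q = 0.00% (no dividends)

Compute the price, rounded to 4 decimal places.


Answer: Price = 4.7067

Derivation:
d1 = (ln(S/K) + (r - q + 0.5*sigma^2) * T) / (sigma * sqrt(T)) = 0.09351269
d2 = d1 - sigma * sqrt(T) = -0.18817863
exp(-rT) = 0.99700450; exp(-qT) = 1.00000000
C = S_0 * exp(-qT) * N(d1) - K * exp(-rT) * N(d2)
N(d1) = 0.53725187; N(d2) = 0.42536831
C = 44.3300 * 1.00000000 * 0.53725187 - 45.0600 * 0.99700450 * 0.42536831 = 4.7067


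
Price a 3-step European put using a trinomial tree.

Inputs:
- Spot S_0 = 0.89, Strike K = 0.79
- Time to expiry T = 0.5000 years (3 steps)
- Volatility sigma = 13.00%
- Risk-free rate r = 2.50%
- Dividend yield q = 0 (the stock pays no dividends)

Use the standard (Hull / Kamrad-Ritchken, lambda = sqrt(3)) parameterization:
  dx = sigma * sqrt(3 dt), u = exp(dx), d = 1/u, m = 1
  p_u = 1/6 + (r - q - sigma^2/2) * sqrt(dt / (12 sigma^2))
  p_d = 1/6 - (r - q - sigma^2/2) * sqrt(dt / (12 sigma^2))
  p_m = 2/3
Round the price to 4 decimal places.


dt = T/N = 0.166667; dx = sigma*sqrt(3*dt) = 0.091924
u = exp(dx) = 1.096281; d = 1/u = 0.912175
p_u = 0.181670, p_m = 0.666667, p_d = 0.151663
Discount per step: exp(-r*dt) = 0.995842
Stock lattice S(k, j) with j the centered position index:
  k=0: S(0,+0) = 0.8900
  k=1: S(1,-1) = 0.8118; S(1,+0) = 0.8900; S(1,+1) = 0.9757
  k=2: S(2,-2) = 0.7405; S(2,-1) = 0.8118; S(2,+0) = 0.8900; S(2,+1) = 0.9757; S(2,+2) = 1.0696
  k=3: S(3,-3) = 0.6755; S(3,-2) = 0.7405; S(3,-1) = 0.8118; S(3,+0) = 0.8900; S(3,+1) = 0.9757; S(3,+2) = 1.0696; S(3,+3) = 1.1726
Terminal payoffs V(N, j) = max(K - S_T, 0):
  V(3,-3) = 0.114502; V(3,-2) = 0.049464; V(3,-1) = 0.000000; V(3,+0) = 0.000000; V(3,+1) = 0.000000; V(3,+2) = 0.000000; V(3,+3) = 0.000000
Backward induction: V(k, j) = exp(-r*dt) * [p_u * V(k+1, j+1) + p_m * V(k+1, j) + p_d * V(k+1, j-1)]
  V(2,-2) = exp(-r*dt) * [p_u*0.000000 + p_m*0.049464 + p_d*0.114502] = 0.050133
  V(2,-1) = exp(-r*dt) * [p_u*0.000000 + p_m*0.000000 + p_d*0.049464] = 0.007471
  V(2,+0) = exp(-r*dt) * [p_u*0.000000 + p_m*0.000000 + p_d*0.000000] = 0.000000
  V(2,+1) = exp(-r*dt) * [p_u*0.000000 + p_m*0.000000 + p_d*0.000000] = 0.000000
  V(2,+2) = exp(-r*dt) * [p_u*0.000000 + p_m*0.000000 + p_d*0.000000] = 0.000000
  V(1,-1) = exp(-r*dt) * [p_u*0.000000 + p_m*0.007471 + p_d*0.050133] = 0.012531
  V(1,+0) = exp(-r*dt) * [p_u*0.000000 + p_m*0.000000 + p_d*0.007471] = 0.001128
  V(1,+1) = exp(-r*dt) * [p_u*0.000000 + p_m*0.000000 + p_d*0.000000] = 0.000000
  V(0,+0) = exp(-r*dt) * [p_u*0.000000 + p_m*0.001128 + p_d*0.012531] = 0.002642

Answer: Price = V(0,0) = 0.0026


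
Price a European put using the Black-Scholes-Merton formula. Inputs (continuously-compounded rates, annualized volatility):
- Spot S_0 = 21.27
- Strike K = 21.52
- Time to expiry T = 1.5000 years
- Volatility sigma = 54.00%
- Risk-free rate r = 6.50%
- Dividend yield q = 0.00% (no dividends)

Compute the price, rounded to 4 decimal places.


Answer: Price = 4.4530

Derivation:
d1 = (ln(S/K) + (r - q + 0.5*sigma^2) * T) / (sigma * sqrt(T)) = 0.46043587
d2 = d1 - sigma * sqrt(T) = -0.20092636
exp(-rT) = 0.90710234; exp(-qT) = 1.00000000
P = K * exp(-rT) * N(-d2) - S_0 * exp(-qT) * N(-d1)
N(-d1) = 0.32260170; N(-d2) = 0.57962192
P = 21.5200 * 0.90710234 * 0.57962192 - 21.2700 * 1.00000000 * 0.32260170 = 4.4530


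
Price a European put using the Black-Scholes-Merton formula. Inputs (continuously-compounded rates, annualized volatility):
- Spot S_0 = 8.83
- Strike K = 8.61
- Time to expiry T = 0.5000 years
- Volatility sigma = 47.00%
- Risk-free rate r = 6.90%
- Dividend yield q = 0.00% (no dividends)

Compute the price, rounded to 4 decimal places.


Answer: Price = 0.8936

Derivation:
d1 = (ln(S/K) + (r - q + 0.5*sigma^2) * T) / (sigma * sqrt(T)) = 0.34589767
d2 = d1 - sigma * sqrt(T) = 0.01355748
exp(-rT) = 0.96608834; exp(-qT) = 1.00000000
P = K * exp(-rT) * N(-d2) - S_0 * exp(-qT) * N(-d1)
N(-d1) = 0.36470981; N(-d2) = 0.49459151
P = 8.6100 * 0.96608834 * 0.49459151 - 8.8300 * 1.00000000 * 0.36470981 = 0.8936


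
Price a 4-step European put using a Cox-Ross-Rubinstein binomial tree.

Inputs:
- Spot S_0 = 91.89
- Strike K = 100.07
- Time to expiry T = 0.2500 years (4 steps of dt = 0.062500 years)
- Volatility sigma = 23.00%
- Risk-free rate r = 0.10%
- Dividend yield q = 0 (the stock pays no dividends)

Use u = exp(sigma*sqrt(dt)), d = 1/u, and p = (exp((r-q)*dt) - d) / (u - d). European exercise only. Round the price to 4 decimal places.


Answer: Price = V(0,0) = 9.7382

Derivation:
dt = T/N = 0.062500
u = exp(sigma*sqrt(dt)) = 1.059185; d = 1/u = 0.944122
p = (exp((r-q)*dt) - d) / (u - d) = 0.486172
Discount per step: exp(-r*dt) = 0.999938
Stock lattice S(k, i) with i counting down-moves:
  k=0: S(0,0) = 91.8900
  k=1: S(1,0) = 97.3285; S(1,1) = 86.7554
  k=2: S(2,0) = 103.0890; S(2,1) = 91.8900; S(2,2) = 81.9076
  k=3: S(3,0) = 109.1903; S(3,1) = 97.3285; S(3,2) = 86.7554; S(3,3) = 77.3308
  k=4: S(4,0) = 115.6528; S(4,1) = 103.0890; S(4,2) = 91.8900; S(4,3) = 81.9076; S(4,4) = 73.0097
Terminal payoffs V(N, i) = max(K - S_T, 0):
  V(4,0) = 0.000000; V(4,1) = 0.000000; V(4,2) = 8.180000; V(4,3) = 18.162365; V(4,4) = 27.060307
Backward induction: V(k, i) = exp(-r*dt) * [p * V(k+1, i) + (1-p) * V(k+1, i+1)].
  V(3,0) = exp(-r*dt) * [p*0.000000 + (1-p)*0.000000] = 0.000000
  V(3,1) = exp(-r*dt) * [p*0.000000 + (1-p)*8.180000] = 4.202849
  V(3,2) = exp(-r*dt) * [p*8.180000 + (1-p)*18.162365] = 13.308385
  V(3,3) = exp(-r*dt) * [p*18.162365 + (1-p)*27.060307] = 22.732955
  V(2,0) = exp(-r*dt) * [p*0.000000 + (1-p)*4.202849] = 2.159406
  V(2,1) = exp(-r*dt) * [p*4.202849 + (1-p)*13.308385] = 8.880972
  V(2,2) = exp(-r*dt) * [p*13.308385 + (1-p)*22.732955] = 18.149857
  V(1,0) = exp(-r*dt) * [p*2.159406 + (1-p)*8.880972] = 5.612783
  V(1,1) = exp(-r*dt) * [p*8.880972 + (1-p)*18.149857] = 13.642731
  V(0,0) = exp(-r*dt) * [p*5.612783 + (1-p)*13.642731] = 9.738185


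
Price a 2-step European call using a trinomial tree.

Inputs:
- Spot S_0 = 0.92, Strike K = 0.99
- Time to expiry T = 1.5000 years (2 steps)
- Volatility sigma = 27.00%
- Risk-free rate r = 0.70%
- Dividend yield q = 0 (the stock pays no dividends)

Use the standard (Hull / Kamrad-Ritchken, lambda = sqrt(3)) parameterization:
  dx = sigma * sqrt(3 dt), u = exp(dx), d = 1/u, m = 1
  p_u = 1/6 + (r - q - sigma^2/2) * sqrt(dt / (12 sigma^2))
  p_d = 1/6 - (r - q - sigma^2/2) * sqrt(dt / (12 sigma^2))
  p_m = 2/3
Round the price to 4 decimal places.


Answer: Price = V(0,0) = 0.0923

Derivation:
dt = T/N = 0.750000; dx = sigma*sqrt(3*dt) = 0.405000
u = exp(dx) = 1.499303; d = 1/u = 0.666977
p_u = 0.139398, p_m = 0.666667, p_d = 0.193935
Discount per step: exp(-r*dt) = 0.994764
Stock lattice S(k, j) with j the centered position index:
  k=0: S(0,+0) = 0.9200
  k=1: S(1,-1) = 0.6136; S(1,+0) = 0.9200; S(1,+1) = 1.3794
  k=2: S(2,-2) = 0.4093; S(2,-1) = 0.6136; S(2,+0) = 0.9200; S(2,+1) = 1.3794; S(2,+2) = 2.0681
Terminal payoffs V(N, j) = max(S_T - K, 0):
  V(2,-2) = 0.000000; V(2,-1) = 0.000000; V(2,+0) = 0.000000; V(2,+1) = 0.389358; V(2,+2) = 1.078075
Backward induction: V(k, j) = exp(-r*dt) * [p_u * V(k+1, j+1) + p_m * V(k+1, j) + p_d * V(k+1, j-1)]
  V(1,-1) = exp(-r*dt) * [p_u*0.000000 + p_m*0.000000 + p_d*0.000000] = 0.000000
  V(1,+0) = exp(-r*dt) * [p_u*0.389358 + p_m*0.000000 + p_d*0.000000] = 0.053992
  V(1,+1) = exp(-r*dt) * [p_u*1.078075 + p_m*0.389358 + p_d*0.000000] = 0.407708
  V(0,+0) = exp(-r*dt) * [p_u*0.407708 + p_m*0.053992 + p_d*0.000000] = 0.092342


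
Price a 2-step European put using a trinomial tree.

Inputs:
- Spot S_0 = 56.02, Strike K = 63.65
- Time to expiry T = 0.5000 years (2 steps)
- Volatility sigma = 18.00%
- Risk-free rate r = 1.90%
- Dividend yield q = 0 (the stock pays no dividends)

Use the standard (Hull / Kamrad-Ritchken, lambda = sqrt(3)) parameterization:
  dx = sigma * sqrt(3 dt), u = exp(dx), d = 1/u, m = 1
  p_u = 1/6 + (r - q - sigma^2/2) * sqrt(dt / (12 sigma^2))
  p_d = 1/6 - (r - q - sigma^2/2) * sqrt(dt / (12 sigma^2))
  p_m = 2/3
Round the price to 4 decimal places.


Answer: Price = V(0,0) = 7.7978

Derivation:
dt = T/N = 0.250000; dx = sigma*sqrt(3*dt) = 0.155885
u = exp(dx) = 1.168691; d = 1/u = 0.855658
p_u = 0.168912, p_m = 0.666667, p_d = 0.164421
Discount per step: exp(-r*dt) = 0.995261
Stock lattice S(k, j) with j the centered position index:
  k=0: S(0,+0) = 56.0200
  k=1: S(1,-1) = 47.9340; S(1,+0) = 56.0200; S(1,+1) = 65.4701
  k=2: S(2,-2) = 41.0151; S(2,-1) = 47.9340; S(2,+0) = 56.0200; S(2,+1) = 65.4701; S(2,+2) = 76.5143
Terminal payoffs V(N, j) = max(K - S_T, 0):
  V(2,-2) = 22.634927; V(2,-1) = 15.716042; V(2,+0) = 7.630000; V(2,+1) = 0.000000; V(2,+2) = 0.000000
Backward induction: V(k, j) = exp(-r*dt) * [p_u * V(k+1, j+1) + p_m * V(k+1, j) + p_d * V(k+1, j-1)]
  V(1,-1) = exp(-r*dt) * [p_u*7.630000 + p_m*15.716042 + p_d*22.634927] = 15.414433
  V(1,+0) = exp(-r*dt) * [p_u*0.000000 + p_m*7.630000 + p_d*15.716042] = 7.634371
  V(1,+1) = exp(-r*dt) * [p_u*0.000000 + p_m*0.000000 + p_d*7.630000] = 1.248590
  V(0,+0) = exp(-r*dt) * [p_u*1.248590 + p_m*7.634371 + p_d*15.414433] = 7.797818


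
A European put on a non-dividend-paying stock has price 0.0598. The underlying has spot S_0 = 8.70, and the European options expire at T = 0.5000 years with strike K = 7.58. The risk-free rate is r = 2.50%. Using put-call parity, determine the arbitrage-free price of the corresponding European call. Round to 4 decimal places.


Put-call parity: C - P = S_0 * exp(-qT) - K * exp(-rT).
S_0 * exp(-qT) = 8.7000 * 1.00000000 = 8.70000000
K * exp(-rT) = 7.5800 * 0.98757780 = 7.48583973
C = P + S*exp(-qT) - K*exp(-rT)
C = 0.0598 + 8.70000000 - 7.48583973 = 1.2740

Answer: Call price = 1.2740


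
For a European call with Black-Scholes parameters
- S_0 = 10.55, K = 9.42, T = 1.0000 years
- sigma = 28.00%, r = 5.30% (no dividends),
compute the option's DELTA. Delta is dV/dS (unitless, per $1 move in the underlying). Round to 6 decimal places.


d1 = 0.7338956119; d2 = 0.4538956119
phi(d1) = 0.3047571900; exp(-qT) = 1.0000000000; exp(-rT) = 0.9483800125
N(d1) = 0.7684938192
Delta = exp(-qT) * N(d1) = 1.0000000000 * 0.7684938192 = 0.768494

Answer: Delta = 0.768494


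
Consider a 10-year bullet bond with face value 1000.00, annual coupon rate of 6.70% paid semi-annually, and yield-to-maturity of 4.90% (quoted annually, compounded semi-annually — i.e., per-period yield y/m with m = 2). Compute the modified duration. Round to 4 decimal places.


Coupon per period c = face * coupon_rate / m = 33.500000
Periods per year m = 2; per-period yield y/m = 0.024500
Number of cashflows N = 20
Cashflows (t years, CF_t, discount factor 1/(1+y/m)^(m*t), PV):
  t = 0.5000: CF_t = 33.500000, DF = 0.976086, PV = 32.698878
  t = 1.0000: CF_t = 33.500000, DF = 0.952744, PV = 31.916913
  t = 1.5000: CF_t = 33.500000, DF = 0.929960, PV = 31.153649
  t = 2.0000: CF_t = 33.500000, DF = 0.907721, PV = 30.408637
  t = 2.5000: CF_t = 33.500000, DF = 0.886013, PV = 29.681442
  t = 3.0000: CF_t = 33.500000, DF = 0.864825, PV = 28.971637
  t = 3.5000: CF_t = 33.500000, DF = 0.844143, PV = 28.278806
  t = 4.0000: CF_t = 33.500000, DF = 0.823957, PV = 27.602544
  t = 4.5000: CF_t = 33.500000, DF = 0.804252, PV = 26.942454
  t = 5.0000: CF_t = 33.500000, DF = 0.785019, PV = 26.298149
  t = 5.5000: CF_t = 33.500000, DF = 0.766246, PV = 25.669252
  t = 6.0000: CF_t = 33.500000, DF = 0.747922, PV = 25.055395
  t = 6.5000: CF_t = 33.500000, DF = 0.730036, PV = 24.456218
  t = 7.0000: CF_t = 33.500000, DF = 0.712578, PV = 23.871369
  t = 7.5000: CF_t = 33.500000, DF = 0.695538, PV = 23.300507
  t = 8.0000: CF_t = 33.500000, DF = 0.678904, PV = 22.743296
  t = 8.5000: CF_t = 33.500000, DF = 0.662669, PV = 22.199410
  t = 9.0000: CF_t = 33.500000, DF = 0.646822, PV = 21.668531
  t = 9.5000: CF_t = 33.500000, DF = 0.631354, PV = 21.150348
  t = 10.0000: CF_t = 1033.500000, DF = 0.616255, PV = 636.899967
Price P = sum_t PV_t = 1140.967400
First compute Macaulay numerator sum_t t * PV_t:
  t * PV_t at t = 0.5000: 16.349439
  t * PV_t at t = 1.0000: 31.916913
  t * PV_t at t = 1.5000: 46.730473
  t * PV_t at t = 2.0000: 60.817274
  t * PV_t at t = 2.5000: 74.203605
  t * PV_t at t = 3.0000: 86.914910
  t * PV_t at t = 3.5000: 98.975821
  t * PV_t at t = 4.0000: 110.410175
  t * PV_t at t = 4.5000: 121.241041
  t * PV_t at t = 5.0000: 131.490744
  t * PV_t at t = 5.5000: 141.180887
  t * PV_t at t = 6.0000: 150.332370
  t * PV_t at t = 6.5000: 158.965415
  t * PV_t at t = 7.0000: 167.099584
  t * PV_t at t = 7.5000: 174.753800
  t * PV_t at t = 8.0000: 181.946368
  t * PV_t at t = 8.5000: 188.694989
  t * PV_t at t = 9.0000: 195.016783
  t * PV_t at t = 9.5000: 200.928305
  t * PV_t at t = 10.0000: 6368.999668
Macaulay duration D = 8706.968563 / 1140.967400 = 7.631216
Modified duration = D / (1 + y/m) = 7.631216 / (1 + 0.024500) = 7.448722

Answer: Modified duration = 7.4487


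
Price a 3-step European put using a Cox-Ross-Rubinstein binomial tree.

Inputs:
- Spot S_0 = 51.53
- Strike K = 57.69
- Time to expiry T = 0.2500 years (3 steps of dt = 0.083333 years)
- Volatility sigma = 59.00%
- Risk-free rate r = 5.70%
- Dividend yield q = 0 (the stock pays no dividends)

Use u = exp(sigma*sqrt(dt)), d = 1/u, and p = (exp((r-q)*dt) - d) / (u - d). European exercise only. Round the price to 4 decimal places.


dt = T/N = 0.083333
u = exp(sigma*sqrt(dt)) = 1.185682; d = 1/u = 0.843396
p = (exp((r-q)*dt) - d) / (u - d) = 0.471433
Discount per step: exp(-r*dt) = 0.995261
Stock lattice S(k, i) with i counting down-moves:
  k=0: S(0,0) = 51.5300
  k=1: S(1,0) = 61.0982; S(1,1) = 43.4602
  k=2: S(2,0) = 72.4431; S(2,1) = 51.5300; S(2,2) = 36.6542
  k=3: S(3,0) = 85.8944; S(3,1) = 61.0982; S(3,2) = 43.4602; S(3,3) = 30.9140
Terminal payoffs V(N, i) = max(K - S_T, 0):
  V(3,0) = 0.000000; V(3,1) = 0.000000; V(3,2) = 14.229789; V(3,3) = 26.775999
Backward induction: V(k, i) = exp(-r*dt) * [p * V(k+1, i) + (1-p) * V(k+1, i+1)].
  V(2,0) = exp(-r*dt) * [p*0.000000 + (1-p)*0.000000] = 0.000000
  V(2,1) = exp(-r*dt) * [p*0.000000 + (1-p)*14.229789] = 7.485750
  V(2,2) = exp(-r*dt) * [p*14.229789 + (1-p)*26.775999] = 20.762441
  V(1,0) = exp(-r*dt) * [p*0.000000 + (1-p)*7.485750] = 3.937968
  V(1,1) = exp(-r*dt) * [p*7.485750 + (1-p)*20.762441] = 14.434639
  V(0,0) = exp(-r*dt) * [p*3.937968 + (1-p)*14.434639] = 9.441206

Answer: Price = V(0,0) = 9.4412
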